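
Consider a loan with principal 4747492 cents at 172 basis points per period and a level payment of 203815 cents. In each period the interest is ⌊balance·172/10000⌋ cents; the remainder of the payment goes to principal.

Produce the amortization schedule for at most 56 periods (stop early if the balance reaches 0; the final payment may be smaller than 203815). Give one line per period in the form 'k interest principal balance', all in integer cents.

1. interest=⌊4747492·172/10000⌋=81656; principal=203815-81656=122159; balance=4747492-122159=4625333
2. interest=⌊4625333·172/10000⌋=79555; principal=203815-79555=124260; balance=4625333-124260=4501073
3. interest=⌊4501073·172/10000⌋=77418; principal=203815-77418=126397; balance=4501073-126397=4374676
4. interest=⌊4374676·172/10000⌋=75244; principal=203815-75244=128571; balance=4374676-128571=4246105
5. interest=⌊4246105·172/10000⌋=73033; principal=203815-73033=130782; balance=4246105-130782=4115323
6. interest=⌊4115323·172/10000⌋=70783; principal=203815-70783=133032; balance=4115323-133032=3982291
7. interest=⌊3982291·172/10000⌋=68495; principal=203815-68495=135320; balance=3982291-135320=3846971
8. interest=⌊3846971·172/10000⌋=66167; principal=203815-66167=137648; balance=3846971-137648=3709323
9. interest=⌊3709323·172/10000⌋=63800; principal=203815-63800=140015; balance=3709323-140015=3569308
10. interest=⌊3569308·172/10000⌋=61392; principal=203815-61392=142423; balance=3569308-142423=3426885
11. interest=⌊3426885·172/10000⌋=58942; principal=203815-58942=144873; balance=3426885-144873=3282012
12. interest=⌊3282012·172/10000⌋=56450; principal=203815-56450=147365; balance=3282012-147365=3134647
13. interest=⌊3134647·172/10000⌋=53915; principal=203815-53915=149900; balance=3134647-149900=2984747
14. interest=⌊2984747·172/10000⌋=51337; principal=203815-51337=152478; balance=2984747-152478=2832269
15. interest=⌊2832269·172/10000⌋=48715; principal=203815-48715=155100; balance=2832269-155100=2677169
16. interest=⌊2677169·172/10000⌋=46047; principal=203815-46047=157768; balance=2677169-157768=2519401
17. interest=⌊2519401·172/10000⌋=43333; principal=203815-43333=160482; balance=2519401-160482=2358919
18. interest=⌊2358919·172/10000⌋=40573; principal=203815-40573=163242; balance=2358919-163242=2195677
19. interest=⌊2195677·172/10000⌋=37765; principal=203815-37765=166050; balance=2195677-166050=2029627
20. interest=⌊2029627·172/10000⌋=34909; principal=203815-34909=168906; balance=2029627-168906=1860721
21. interest=⌊1860721·172/10000⌋=32004; principal=203815-32004=171811; balance=1860721-171811=1688910
22. interest=⌊1688910·172/10000⌋=29049; principal=203815-29049=174766; balance=1688910-174766=1514144
23. interest=⌊1514144·172/10000⌋=26043; principal=203815-26043=177772; balance=1514144-177772=1336372
24. interest=⌊1336372·172/10000⌋=22985; principal=203815-22985=180830; balance=1336372-180830=1155542
25. interest=⌊1155542·172/10000⌋=19875; principal=203815-19875=183940; balance=1155542-183940=971602
26. interest=⌊971602·172/10000⌋=16711; principal=203815-16711=187104; balance=971602-187104=784498
27. interest=⌊784498·172/10000⌋=13493; principal=203815-13493=190322; balance=784498-190322=594176
28. interest=⌊594176·172/10000⌋=10219; principal=203815-10219=193596; balance=594176-193596=400580
29. interest=⌊400580·172/10000⌋=6889; principal=203815-6889=196926; balance=400580-196926=203654
30. interest=⌊203654·172/10000⌋=3502; principal=203815-3502=200313; balance=203654-200313=3341
31. interest=⌊3341·172/10000⌋=57; principal=min(203815-57,3341)=3341; balance=3341-3341=0

1 81656 122159 4625333
2 79555 124260 4501073
3 77418 126397 4374676
4 75244 128571 4246105
5 73033 130782 4115323
6 70783 133032 3982291
7 68495 135320 3846971
8 66167 137648 3709323
9 63800 140015 3569308
10 61392 142423 3426885
11 58942 144873 3282012
12 56450 147365 3134647
13 53915 149900 2984747
14 51337 152478 2832269
15 48715 155100 2677169
16 46047 157768 2519401
17 43333 160482 2358919
18 40573 163242 2195677
19 37765 166050 2029627
20 34909 168906 1860721
21 32004 171811 1688910
22 29049 174766 1514144
23 26043 177772 1336372
24 22985 180830 1155542
25 19875 183940 971602
26 16711 187104 784498
27 13493 190322 594176
28 10219 193596 400580
29 6889 196926 203654
30 3502 200313 3341
31 57 3341 0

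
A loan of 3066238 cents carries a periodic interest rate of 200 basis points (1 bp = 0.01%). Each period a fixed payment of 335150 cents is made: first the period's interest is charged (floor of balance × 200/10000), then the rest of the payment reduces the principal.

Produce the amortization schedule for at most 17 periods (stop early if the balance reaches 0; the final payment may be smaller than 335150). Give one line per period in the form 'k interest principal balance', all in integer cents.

1 61324 273826 2792412
2 55848 279302 2513110
3 50262 284888 2228222
4 44564 290586 1937636
5 38752 296398 1641238
6 32824 302326 1338912
7 26778 308372 1030540
8 20610 314540 716000
9 14320 320830 395170
10 7903 327247 67923
11 1358 67923 0

1. interest=⌊3066238·200/10000⌋=61324; principal=335150-61324=273826; balance=3066238-273826=2792412
2. interest=⌊2792412·200/10000⌋=55848; principal=335150-55848=279302; balance=2792412-279302=2513110
3. interest=⌊2513110·200/10000⌋=50262; principal=335150-50262=284888; balance=2513110-284888=2228222
4. interest=⌊2228222·200/10000⌋=44564; principal=335150-44564=290586; balance=2228222-290586=1937636
5. interest=⌊1937636·200/10000⌋=38752; principal=335150-38752=296398; balance=1937636-296398=1641238
6. interest=⌊1641238·200/10000⌋=32824; principal=335150-32824=302326; balance=1641238-302326=1338912
7. interest=⌊1338912·200/10000⌋=26778; principal=335150-26778=308372; balance=1338912-308372=1030540
8. interest=⌊1030540·200/10000⌋=20610; principal=335150-20610=314540; balance=1030540-314540=716000
9. interest=⌊716000·200/10000⌋=14320; principal=335150-14320=320830; balance=716000-320830=395170
10. interest=⌊395170·200/10000⌋=7903; principal=335150-7903=327247; balance=395170-327247=67923
11. interest=⌊67923·200/10000⌋=1358; principal=min(335150-1358,67923)=67923; balance=67923-67923=0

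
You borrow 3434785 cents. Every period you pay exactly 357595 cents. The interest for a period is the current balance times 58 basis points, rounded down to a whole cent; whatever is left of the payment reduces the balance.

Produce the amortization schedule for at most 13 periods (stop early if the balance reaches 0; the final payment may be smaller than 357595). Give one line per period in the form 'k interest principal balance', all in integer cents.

1. interest=⌊3434785·58/10000⌋=19921; principal=357595-19921=337674; balance=3434785-337674=3097111
2. interest=⌊3097111·58/10000⌋=17963; principal=357595-17963=339632; balance=3097111-339632=2757479
3. interest=⌊2757479·58/10000⌋=15993; principal=357595-15993=341602; balance=2757479-341602=2415877
4. interest=⌊2415877·58/10000⌋=14012; principal=357595-14012=343583; balance=2415877-343583=2072294
5. interest=⌊2072294·58/10000⌋=12019; principal=357595-12019=345576; balance=2072294-345576=1726718
6. interest=⌊1726718·58/10000⌋=10014; principal=357595-10014=347581; balance=1726718-347581=1379137
7. interest=⌊1379137·58/10000⌋=7998; principal=357595-7998=349597; balance=1379137-349597=1029540
8. interest=⌊1029540·58/10000⌋=5971; principal=357595-5971=351624; balance=1029540-351624=677916
9. interest=⌊677916·58/10000⌋=3931; principal=357595-3931=353664; balance=677916-353664=324252
10. interest=⌊324252·58/10000⌋=1880; principal=min(357595-1880,324252)=324252; balance=324252-324252=0

1 19921 337674 3097111
2 17963 339632 2757479
3 15993 341602 2415877
4 14012 343583 2072294
5 12019 345576 1726718
6 10014 347581 1379137
7 7998 349597 1029540
8 5971 351624 677916
9 3931 353664 324252
10 1880 324252 0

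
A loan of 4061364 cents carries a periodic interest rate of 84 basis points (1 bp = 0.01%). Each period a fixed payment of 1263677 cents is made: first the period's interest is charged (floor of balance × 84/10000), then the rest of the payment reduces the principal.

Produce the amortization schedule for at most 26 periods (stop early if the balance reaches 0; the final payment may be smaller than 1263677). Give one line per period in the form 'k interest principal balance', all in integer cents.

1 34115 1229562 2831802
2 23787 1239890 1591912
3 13372 1250305 341607
4 2869 341607 0

1. interest=⌊4061364·84/10000⌋=34115; principal=1263677-34115=1229562; balance=4061364-1229562=2831802
2. interest=⌊2831802·84/10000⌋=23787; principal=1263677-23787=1239890; balance=2831802-1239890=1591912
3. interest=⌊1591912·84/10000⌋=13372; principal=1263677-13372=1250305; balance=1591912-1250305=341607
4. interest=⌊341607·84/10000⌋=2869; principal=min(1263677-2869,341607)=341607; balance=341607-341607=0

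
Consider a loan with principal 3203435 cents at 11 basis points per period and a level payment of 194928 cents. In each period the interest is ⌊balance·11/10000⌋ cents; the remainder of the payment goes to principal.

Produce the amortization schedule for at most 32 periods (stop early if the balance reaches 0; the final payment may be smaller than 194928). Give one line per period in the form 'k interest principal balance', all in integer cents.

1 3523 191405 3012030
2 3313 191615 2820415
3 3102 191826 2628589
4 2891 192037 2436552
5 2680 192248 2244304
6 2468 192460 2051844
7 2257 192671 1859173
8 2045 192883 1666290
9 1832 193096 1473194
10 1620 193308 1279886
11 1407 193521 1086365
12 1195 193733 892632
13 981 193947 698685
14 768 194160 504525
15 554 194374 310151
16 341 194587 115564
17 127 115564 0

1. interest=⌊3203435·11/10000⌋=3523; principal=194928-3523=191405; balance=3203435-191405=3012030
2. interest=⌊3012030·11/10000⌋=3313; principal=194928-3313=191615; balance=3012030-191615=2820415
3. interest=⌊2820415·11/10000⌋=3102; principal=194928-3102=191826; balance=2820415-191826=2628589
4. interest=⌊2628589·11/10000⌋=2891; principal=194928-2891=192037; balance=2628589-192037=2436552
5. interest=⌊2436552·11/10000⌋=2680; principal=194928-2680=192248; balance=2436552-192248=2244304
6. interest=⌊2244304·11/10000⌋=2468; principal=194928-2468=192460; balance=2244304-192460=2051844
7. interest=⌊2051844·11/10000⌋=2257; principal=194928-2257=192671; balance=2051844-192671=1859173
8. interest=⌊1859173·11/10000⌋=2045; principal=194928-2045=192883; balance=1859173-192883=1666290
9. interest=⌊1666290·11/10000⌋=1832; principal=194928-1832=193096; balance=1666290-193096=1473194
10. interest=⌊1473194·11/10000⌋=1620; principal=194928-1620=193308; balance=1473194-193308=1279886
11. interest=⌊1279886·11/10000⌋=1407; principal=194928-1407=193521; balance=1279886-193521=1086365
12. interest=⌊1086365·11/10000⌋=1195; principal=194928-1195=193733; balance=1086365-193733=892632
13. interest=⌊892632·11/10000⌋=981; principal=194928-981=193947; balance=892632-193947=698685
14. interest=⌊698685·11/10000⌋=768; principal=194928-768=194160; balance=698685-194160=504525
15. interest=⌊504525·11/10000⌋=554; principal=194928-554=194374; balance=504525-194374=310151
16. interest=⌊310151·11/10000⌋=341; principal=194928-341=194587; balance=310151-194587=115564
17. interest=⌊115564·11/10000⌋=127; principal=min(194928-127,115564)=115564; balance=115564-115564=0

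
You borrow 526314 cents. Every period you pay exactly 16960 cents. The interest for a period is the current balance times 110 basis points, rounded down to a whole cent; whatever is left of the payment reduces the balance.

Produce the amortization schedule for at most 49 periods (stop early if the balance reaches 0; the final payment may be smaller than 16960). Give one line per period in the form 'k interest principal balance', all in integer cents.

1 5789 11171 515143
2 5666 11294 503849
3 5542 11418 492431
4 5416 11544 480887
5 5289 11671 469216
6 5161 11799 457417
7 5031 11929 445488
8 4900 12060 433428
9 4767 12193 421235
10 4633 12327 408908
11 4497 12463 396445
12 4360 12600 383845
13 4222 12738 371107
14 4082 12878 358229
15 3940 13020 345209
16 3797 13163 332046
17 3652 13308 318738
18 3506 13454 305284
19 3358 13602 291682
20 3208 13752 277930
21 3057 13903 264027
22 2904 14056 249971
23 2749 14211 235760
24 2593 14367 221393
25 2435 14525 206868
26 2275 14685 192183
27 2114 14846 177337
28 1950 15010 162327
29 1785 15175 147152
30 1618 15342 131810
31 1449 15511 116299
32 1279 15681 100618
33 1106 15854 84764
34 932 16028 68736
35 756 16204 52532
36 577 16383 36149
37 397 16563 19586
38 215 16745 2841
39 31 2841 0

1. interest=⌊526314·110/10000⌋=5789; principal=16960-5789=11171; balance=526314-11171=515143
2. interest=⌊515143·110/10000⌋=5666; principal=16960-5666=11294; balance=515143-11294=503849
3. interest=⌊503849·110/10000⌋=5542; principal=16960-5542=11418; balance=503849-11418=492431
4. interest=⌊492431·110/10000⌋=5416; principal=16960-5416=11544; balance=492431-11544=480887
5. interest=⌊480887·110/10000⌋=5289; principal=16960-5289=11671; balance=480887-11671=469216
6. interest=⌊469216·110/10000⌋=5161; principal=16960-5161=11799; balance=469216-11799=457417
7. interest=⌊457417·110/10000⌋=5031; principal=16960-5031=11929; balance=457417-11929=445488
8. interest=⌊445488·110/10000⌋=4900; principal=16960-4900=12060; balance=445488-12060=433428
9. interest=⌊433428·110/10000⌋=4767; principal=16960-4767=12193; balance=433428-12193=421235
10. interest=⌊421235·110/10000⌋=4633; principal=16960-4633=12327; balance=421235-12327=408908
11. interest=⌊408908·110/10000⌋=4497; principal=16960-4497=12463; balance=408908-12463=396445
12. interest=⌊396445·110/10000⌋=4360; principal=16960-4360=12600; balance=396445-12600=383845
13. interest=⌊383845·110/10000⌋=4222; principal=16960-4222=12738; balance=383845-12738=371107
14. interest=⌊371107·110/10000⌋=4082; principal=16960-4082=12878; balance=371107-12878=358229
15. interest=⌊358229·110/10000⌋=3940; principal=16960-3940=13020; balance=358229-13020=345209
16. interest=⌊345209·110/10000⌋=3797; principal=16960-3797=13163; balance=345209-13163=332046
17. interest=⌊332046·110/10000⌋=3652; principal=16960-3652=13308; balance=332046-13308=318738
18. interest=⌊318738·110/10000⌋=3506; principal=16960-3506=13454; balance=318738-13454=305284
19. interest=⌊305284·110/10000⌋=3358; principal=16960-3358=13602; balance=305284-13602=291682
20. interest=⌊291682·110/10000⌋=3208; principal=16960-3208=13752; balance=291682-13752=277930
21. interest=⌊277930·110/10000⌋=3057; principal=16960-3057=13903; balance=277930-13903=264027
22. interest=⌊264027·110/10000⌋=2904; principal=16960-2904=14056; balance=264027-14056=249971
23. interest=⌊249971·110/10000⌋=2749; principal=16960-2749=14211; balance=249971-14211=235760
24. interest=⌊235760·110/10000⌋=2593; principal=16960-2593=14367; balance=235760-14367=221393
25. interest=⌊221393·110/10000⌋=2435; principal=16960-2435=14525; balance=221393-14525=206868
26. interest=⌊206868·110/10000⌋=2275; principal=16960-2275=14685; balance=206868-14685=192183
27. interest=⌊192183·110/10000⌋=2114; principal=16960-2114=14846; balance=192183-14846=177337
28. interest=⌊177337·110/10000⌋=1950; principal=16960-1950=15010; balance=177337-15010=162327
29. interest=⌊162327·110/10000⌋=1785; principal=16960-1785=15175; balance=162327-15175=147152
30. interest=⌊147152·110/10000⌋=1618; principal=16960-1618=15342; balance=147152-15342=131810
31. interest=⌊131810·110/10000⌋=1449; principal=16960-1449=15511; balance=131810-15511=116299
32. interest=⌊116299·110/10000⌋=1279; principal=16960-1279=15681; balance=116299-15681=100618
33. interest=⌊100618·110/10000⌋=1106; principal=16960-1106=15854; balance=100618-15854=84764
34. interest=⌊84764·110/10000⌋=932; principal=16960-932=16028; balance=84764-16028=68736
35. interest=⌊68736·110/10000⌋=756; principal=16960-756=16204; balance=68736-16204=52532
36. interest=⌊52532·110/10000⌋=577; principal=16960-577=16383; balance=52532-16383=36149
37. interest=⌊36149·110/10000⌋=397; principal=16960-397=16563; balance=36149-16563=19586
38. interest=⌊19586·110/10000⌋=215; principal=16960-215=16745; balance=19586-16745=2841
39. interest=⌊2841·110/10000⌋=31; principal=min(16960-31,2841)=2841; balance=2841-2841=0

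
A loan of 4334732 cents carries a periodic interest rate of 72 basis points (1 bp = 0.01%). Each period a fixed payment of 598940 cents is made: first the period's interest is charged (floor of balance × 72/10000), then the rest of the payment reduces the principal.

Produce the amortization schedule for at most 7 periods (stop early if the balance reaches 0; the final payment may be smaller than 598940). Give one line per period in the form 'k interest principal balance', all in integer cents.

1 31210 567730 3767002
2 27122 571818 3195184
3 23005 575935 2619249
4 18858 580082 2039167
5 14682 584258 1454909
6 10475 588465 866444
7 6238 592702 273742

1. interest=⌊4334732·72/10000⌋=31210; principal=598940-31210=567730; balance=4334732-567730=3767002
2. interest=⌊3767002·72/10000⌋=27122; principal=598940-27122=571818; balance=3767002-571818=3195184
3. interest=⌊3195184·72/10000⌋=23005; principal=598940-23005=575935; balance=3195184-575935=2619249
4. interest=⌊2619249·72/10000⌋=18858; principal=598940-18858=580082; balance=2619249-580082=2039167
5. interest=⌊2039167·72/10000⌋=14682; principal=598940-14682=584258; balance=2039167-584258=1454909
6. interest=⌊1454909·72/10000⌋=10475; principal=598940-10475=588465; balance=1454909-588465=866444
7. interest=⌊866444·72/10000⌋=6238; principal=598940-6238=592702; balance=866444-592702=273742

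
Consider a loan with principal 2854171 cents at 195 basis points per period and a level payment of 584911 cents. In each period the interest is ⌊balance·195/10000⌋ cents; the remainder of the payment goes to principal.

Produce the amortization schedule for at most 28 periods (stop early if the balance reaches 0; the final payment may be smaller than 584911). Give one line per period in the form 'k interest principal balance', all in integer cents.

1 55656 529255 2324916
2 45335 539576 1785340
3 34814 550097 1235243
4 24087 560824 674419
5 13151 571760 102659
6 2001 102659 0

1. interest=⌊2854171·195/10000⌋=55656; principal=584911-55656=529255; balance=2854171-529255=2324916
2. interest=⌊2324916·195/10000⌋=45335; principal=584911-45335=539576; balance=2324916-539576=1785340
3. interest=⌊1785340·195/10000⌋=34814; principal=584911-34814=550097; balance=1785340-550097=1235243
4. interest=⌊1235243·195/10000⌋=24087; principal=584911-24087=560824; balance=1235243-560824=674419
5. interest=⌊674419·195/10000⌋=13151; principal=584911-13151=571760; balance=674419-571760=102659
6. interest=⌊102659·195/10000⌋=2001; principal=min(584911-2001,102659)=102659; balance=102659-102659=0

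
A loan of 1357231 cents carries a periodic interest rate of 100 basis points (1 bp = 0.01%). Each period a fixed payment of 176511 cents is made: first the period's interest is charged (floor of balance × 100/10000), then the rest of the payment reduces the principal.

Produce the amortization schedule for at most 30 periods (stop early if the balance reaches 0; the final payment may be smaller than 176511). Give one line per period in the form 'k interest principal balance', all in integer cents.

1. interest=⌊1357231·100/10000⌋=13572; principal=176511-13572=162939; balance=1357231-162939=1194292
2. interest=⌊1194292·100/10000⌋=11942; principal=176511-11942=164569; balance=1194292-164569=1029723
3. interest=⌊1029723·100/10000⌋=10297; principal=176511-10297=166214; balance=1029723-166214=863509
4. interest=⌊863509·100/10000⌋=8635; principal=176511-8635=167876; balance=863509-167876=695633
5. interest=⌊695633·100/10000⌋=6956; principal=176511-6956=169555; balance=695633-169555=526078
6. interest=⌊526078·100/10000⌋=5260; principal=176511-5260=171251; balance=526078-171251=354827
7. interest=⌊354827·100/10000⌋=3548; principal=176511-3548=172963; balance=354827-172963=181864
8. interest=⌊181864·100/10000⌋=1818; principal=176511-1818=174693; balance=181864-174693=7171
9. interest=⌊7171·100/10000⌋=71; principal=min(176511-71,7171)=7171; balance=7171-7171=0

1 13572 162939 1194292
2 11942 164569 1029723
3 10297 166214 863509
4 8635 167876 695633
5 6956 169555 526078
6 5260 171251 354827
7 3548 172963 181864
8 1818 174693 7171
9 71 7171 0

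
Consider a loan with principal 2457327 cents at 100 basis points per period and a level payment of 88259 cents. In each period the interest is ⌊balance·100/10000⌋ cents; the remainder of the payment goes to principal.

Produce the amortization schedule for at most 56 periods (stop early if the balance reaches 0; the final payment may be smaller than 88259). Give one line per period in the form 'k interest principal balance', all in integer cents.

1 24573 63686 2393641
2 23936 64323 2329318
3 23293 64966 2264352
4 22643 65616 2198736
5 21987 66272 2132464
6 21324 66935 2065529
7 20655 67604 1997925
8 19979 68280 1929645
9 19296 68963 1860682
10 18606 69653 1791029
11 17910 70349 1720680
12 17206 71053 1649627
13 16496 71763 1577864
14 15778 72481 1505383
15 15053 73206 1432177
16 14321 73938 1358239
17 13582 74677 1283562
18 12835 75424 1208138
19 12081 76178 1131960
20 11319 76940 1055020
21 10550 77709 977311
22 9773 78486 898825
23 8988 79271 819554
24 8195 80064 739490
25 7394 80865 658625
26 6586 81673 576952
27 5769 82490 494462
28 4944 83315 411147
29 4111 84148 326999
30 3269 84990 242009
31 2420 85839 156170
32 1561 86698 69472
33 694 69472 0

1. interest=⌊2457327·100/10000⌋=24573; principal=88259-24573=63686; balance=2457327-63686=2393641
2. interest=⌊2393641·100/10000⌋=23936; principal=88259-23936=64323; balance=2393641-64323=2329318
3. interest=⌊2329318·100/10000⌋=23293; principal=88259-23293=64966; balance=2329318-64966=2264352
4. interest=⌊2264352·100/10000⌋=22643; principal=88259-22643=65616; balance=2264352-65616=2198736
5. interest=⌊2198736·100/10000⌋=21987; principal=88259-21987=66272; balance=2198736-66272=2132464
6. interest=⌊2132464·100/10000⌋=21324; principal=88259-21324=66935; balance=2132464-66935=2065529
7. interest=⌊2065529·100/10000⌋=20655; principal=88259-20655=67604; balance=2065529-67604=1997925
8. interest=⌊1997925·100/10000⌋=19979; principal=88259-19979=68280; balance=1997925-68280=1929645
9. interest=⌊1929645·100/10000⌋=19296; principal=88259-19296=68963; balance=1929645-68963=1860682
10. interest=⌊1860682·100/10000⌋=18606; principal=88259-18606=69653; balance=1860682-69653=1791029
11. interest=⌊1791029·100/10000⌋=17910; principal=88259-17910=70349; balance=1791029-70349=1720680
12. interest=⌊1720680·100/10000⌋=17206; principal=88259-17206=71053; balance=1720680-71053=1649627
13. interest=⌊1649627·100/10000⌋=16496; principal=88259-16496=71763; balance=1649627-71763=1577864
14. interest=⌊1577864·100/10000⌋=15778; principal=88259-15778=72481; balance=1577864-72481=1505383
15. interest=⌊1505383·100/10000⌋=15053; principal=88259-15053=73206; balance=1505383-73206=1432177
16. interest=⌊1432177·100/10000⌋=14321; principal=88259-14321=73938; balance=1432177-73938=1358239
17. interest=⌊1358239·100/10000⌋=13582; principal=88259-13582=74677; balance=1358239-74677=1283562
18. interest=⌊1283562·100/10000⌋=12835; principal=88259-12835=75424; balance=1283562-75424=1208138
19. interest=⌊1208138·100/10000⌋=12081; principal=88259-12081=76178; balance=1208138-76178=1131960
20. interest=⌊1131960·100/10000⌋=11319; principal=88259-11319=76940; balance=1131960-76940=1055020
21. interest=⌊1055020·100/10000⌋=10550; principal=88259-10550=77709; balance=1055020-77709=977311
22. interest=⌊977311·100/10000⌋=9773; principal=88259-9773=78486; balance=977311-78486=898825
23. interest=⌊898825·100/10000⌋=8988; principal=88259-8988=79271; balance=898825-79271=819554
24. interest=⌊819554·100/10000⌋=8195; principal=88259-8195=80064; balance=819554-80064=739490
25. interest=⌊739490·100/10000⌋=7394; principal=88259-7394=80865; balance=739490-80865=658625
26. interest=⌊658625·100/10000⌋=6586; principal=88259-6586=81673; balance=658625-81673=576952
27. interest=⌊576952·100/10000⌋=5769; principal=88259-5769=82490; balance=576952-82490=494462
28. interest=⌊494462·100/10000⌋=4944; principal=88259-4944=83315; balance=494462-83315=411147
29. interest=⌊411147·100/10000⌋=4111; principal=88259-4111=84148; balance=411147-84148=326999
30. interest=⌊326999·100/10000⌋=3269; principal=88259-3269=84990; balance=326999-84990=242009
31. interest=⌊242009·100/10000⌋=2420; principal=88259-2420=85839; balance=242009-85839=156170
32. interest=⌊156170·100/10000⌋=1561; principal=88259-1561=86698; balance=156170-86698=69472
33. interest=⌊69472·100/10000⌋=694; principal=min(88259-694,69472)=69472; balance=69472-69472=0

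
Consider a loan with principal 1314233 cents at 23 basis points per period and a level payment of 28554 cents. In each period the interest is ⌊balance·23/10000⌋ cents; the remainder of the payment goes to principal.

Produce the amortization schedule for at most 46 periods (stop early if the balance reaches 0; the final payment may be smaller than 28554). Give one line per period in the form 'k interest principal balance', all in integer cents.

1. interest=⌊1314233·23/10000⌋=3022; principal=28554-3022=25532; balance=1314233-25532=1288701
2. interest=⌊1288701·23/10000⌋=2964; principal=28554-2964=25590; balance=1288701-25590=1263111
3. interest=⌊1263111·23/10000⌋=2905; principal=28554-2905=25649; balance=1263111-25649=1237462
4. interest=⌊1237462·23/10000⌋=2846; principal=28554-2846=25708; balance=1237462-25708=1211754
5. interest=⌊1211754·23/10000⌋=2787; principal=28554-2787=25767; balance=1211754-25767=1185987
6. interest=⌊1185987·23/10000⌋=2727; principal=28554-2727=25827; balance=1185987-25827=1160160
7. interest=⌊1160160·23/10000⌋=2668; principal=28554-2668=25886; balance=1160160-25886=1134274
8. interest=⌊1134274·23/10000⌋=2608; principal=28554-2608=25946; balance=1134274-25946=1108328
9. interest=⌊1108328·23/10000⌋=2549; principal=28554-2549=26005; balance=1108328-26005=1082323
10. interest=⌊1082323·23/10000⌋=2489; principal=28554-2489=26065; balance=1082323-26065=1056258
11. interest=⌊1056258·23/10000⌋=2429; principal=28554-2429=26125; balance=1056258-26125=1030133
12. interest=⌊1030133·23/10000⌋=2369; principal=28554-2369=26185; balance=1030133-26185=1003948
13. interest=⌊1003948·23/10000⌋=2309; principal=28554-2309=26245; balance=1003948-26245=977703
14. interest=⌊977703·23/10000⌋=2248; principal=28554-2248=26306; balance=977703-26306=951397
15. interest=⌊951397·23/10000⌋=2188; principal=28554-2188=26366; balance=951397-26366=925031
16. interest=⌊925031·23/10000⌋=2127; principal=28554-2127=26427; balance=925031-26427=898604
17. interest=⌊898604·23/10000⌋=2066; principal=28554-2066=26488; balance=898604-26488=872116
18. interest=⌊872116·23/10000⌋=2005; principal=28554-2005=26549; balance=872116-26549=845567
19. interest=⌊845567·23/10000⌋=1944; principal=28554-1944=26610; balance=845567-26610=818957
20. interest=⌊818957·23/10000⌋=1883; principal=28554-1883=26671; balance=818957-26671=792286
21. interest=⌊792286·23/10000⌋=1822; principal=28554-1822=26732; balance=792286-26732=765554
22. interest=⌊765554·23/10000⌋=1760; principal=28554-1760=26794; balance=765554-26794=738760
23. interest=⌊738760·23/10000⌋=1699; principal=28554-1699=26855; balance=738760-26855=711905
24. interest=⌊711905·23/10000⌋=1637; principal=28554-1637=26917; balance=711905-26917=684988
25. interest=⌊684988·23/10000⌋=1575; principal=28554-1575=26979; balance=684988-26979=658009
26. interest=⌊658009·23/10000⌋=1513; principal=28554-1513=27041; balance=658009-27041=630968
27. interest=⌊630968·23/10000⌋=1451; principal=28554-1451=27103; balance=630968-27103=603865
28. interest=⌊603865·23/10000⌋=1388; principal=28554-1388=27166; balance=603865-27166=576699
29. interest=⌊576699·23/10000⌋=1326; principal=28554-1326=27228; balance=576699-27228=549471
30. interest=⌊549471·23/10000⌋=1263; principal=28554-1263=27291; balance=549471-27291=522180
31. interest=⌊522180·23/10000⌋=1201; principal=28554-1201=27353; balance=522180-27353=494827
32. interest=⌊494827·23/10000⌋=1138; principal=28554-1138=27416; balance=494827-27416=467411
33. interest=⌊467411·23/10000⌋=1075; principal=28554-1075=27479; balance=467411-27479=439932
34. interest=⌊439932·23/10000⌋=1011; principal=28554-1011=27543; balance=439932-27543=412389
35. interest=⌊412389·23/10000⌋=948; principal=28554-948=27606; balance=412389-27606=384783
36. interest=⌊384783·23/10000⌋=885; principal=28554-885=27669; balance=384783-27669=357114
37. interest=⌊357114·23/10000⌋=821; principal=28554-821=27733; balance=357114-27733=329381
38. interest=⌊329381·23/10000⌋=757; principal=28554-757=27797; balance=329381-27797=301584
39. interest=⌊301584·23/10000⌋=693; principal=28554-693=27861; balance=301584-27861=273723
40. interest=⌊273723·23/10000⌋=629; principal=28554-629=27925; balance=273723-27925=245798
41. interest=⌊245798·23/10000⌋=565; principal=28554-565=27989; balance=245798-27989=217809
42. interest=⌊217809·23/10000⌋=500; principal=28554-500=28054; balance=217809-28054=189755
43. interest=⌊189755·23/10000⌋=436; principal=28554-436=28118; balance=189755-28118=161637
44. interest=⌊161637·23/10000⌋=371; principal=28554-371=28183; balance=161637-28183=133454
45. interest=⌊133454·23/10000⌋=306; principal=28554-306=28248; balance=133454-28248=105206
46. interest=⌊105206·23/10000⌋=241; principal=28554-241=28313; balance=105206-28313=76893

1 3022 25532 1288701
2 2964 25590 1263111
3 2905 25649 1237462
4 2846 25708 1211754
5 2787 25767 1185987
6 2727 25827 1160160
7 2668 25886 1134274
8 2608 25946 1108328
9 2549 26005 1082323
10 2489 26065 1056258
11 2429 26125 1030133
12 2369 26185 1003948
13 2309 26245 977703
14 2248 26306 951397
15 2188 26366 925031
16 2127 26427 898604
17 2066 26488 872116
18 2005 26549 845567
19 1944 26610 818957
20 1883 26671 792286
21 1822 26732 765554
22 1760 26794 738760
23 1699 26855 711905
24 1637 26917 684988
25 1575 26979 658009
26 1513 27041 630968
27 1451 27103 603865
28 1388 27166 576699
29 1326 27228 549471
30 1263 27291 522180
31 1201 27353 494827
32 1138 27416 467411
33 1075 27479 439932
34 1011 27543 412389
35 948 27606 384783
36 885 27669 357114
37 821 27733 329381
38 757 27797 301584
39 693 27861 273723
40 629 27925 245798
41 565 27989 217809
42 500 28054 189755
43 436 28118 161637
44 371 28183 133454
45 306 28248 105206
46 241 28313 76893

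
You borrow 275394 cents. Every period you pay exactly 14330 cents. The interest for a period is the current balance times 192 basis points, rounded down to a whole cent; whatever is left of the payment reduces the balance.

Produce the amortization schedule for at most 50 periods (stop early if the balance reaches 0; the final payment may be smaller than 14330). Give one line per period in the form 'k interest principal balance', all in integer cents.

1. interest=⌊275394·192/10000⌋=5287; principal=14330-5287=9043; balance=275394-9043=266351
2. interest=⌊266351·192/10000⌋=5113; principal=14330-5113=9217; balance=266351-9217=257134
3. interest=⌊257134·192/10000⌋=4936; principal=14330-4936=9394; balance=257134-9394=247740
4. interest=⌊247740·192/10000⌋=4756; principal=14330-4756=9574; balance=247740-9574=238166
5. interest=⌊238166·192/10000⌋=4572; principal=14330-4572=9758; balance=238166-9758=228408
6. interest=⌊228408·192/10000⌋=4385; principal=14330-4385=9945; balance=228408-9945=218463
7. interest=⌊218463·192/10000⌋=4194; principal=14330-4194=10136; balance=218463-10136=208327
8. interest=⌊208327·192/10000⌋=3999; principal=14330-3999=10331; balance=208327-10331=197996
9. interest=⌊197996·192/10000⌋=3801; principal=14330-3801=10529; balance=197996-10529=187467
10. interest=⌊187467·192/10000⌋=3599; principal=14330-3599=10731; balance=187467-10731=176736
11. interest=⌊176736·192/10000⌋=3393; principal=14330-3393=10937; balance=176736-10937=165799
12. interest=⌊165799·192/10000⌋=3183; principal=14330-3183=11147; balance=165799-11147=154652
13. interest=⌊154652·192/10000⌋=2969; principal=14330-2969=11361; balance=154652-11361=143291
14. interest=⌊143291·192/10000⌋=2751; principal=14330-2751=11579; balance=143291-11579=131712
15. interest=⌊131712·192/10000⌋=2528; principal=14330-2528=11802; balance=131712-11802=119910
16. interest=⌊119910·192/10000⌋=2302; principal=14330-2302=12028; balance=119910-12028=107882
17. interest=⌊107882·192/10000⌋=2071; principal=14330-2071=12259; balance=107882-12259=95623
18. interest=⌊95623·192/10000⌋=1835; principal=14330-1835=12495; balance=95623-12495=83128
19. interest=⌊83128·192/10000⌋=1596; principal=14330-1596=12734; balance=83128-12734=70394
20. interest=⌊70394·192/10000⌋=1351; principal=14330-1351=12979; balance=70394-12979=57415
21. interest=⌊57415·192/10000⌋=1102; principal=14330-1102=13228; balance=57415-13228=44187
22. interest=⌊44187·192/10000⌋=848; principal=14330-848=13482; balance=44187-13482=30705
23. interest=⌊30705·192/10000⌋=589; principal=14330-589=13741; balance=30705-13741=16964
24. interest=⌊16964·192/10000⌋=325; principal=14330-325=14005; balance=16964-14005=2959
25. interest=⌊2959·192/10000⌋=56; principal=min(14330-56,2959)=2959; balance=2959-2959=0

1 5287 9043 266351
2 5113 9217 257134
3 4936 9394 247740
4 4756 9574 238166
5 4572 9758 228408
6 4385 9945 218463
7 4194 10136 208327
8 3999 10331 197996
9 3801 10529 187467
10 3599 10731 176736
11 3393 10937 165799
12 3183 11147 154652
13 2969 11361 143291
14 2751 11579 131712
15 2528 11802 119910
16 2302 12028 107882
17 2071 12259 95623
18 1835 12495 83128
19 1596 12734 70394
20 1351 12979 57415
21 1102 13228 44187
22 848 13482 30705
23 589 13741 16964
24 325 14005 2959
25 56 2959 0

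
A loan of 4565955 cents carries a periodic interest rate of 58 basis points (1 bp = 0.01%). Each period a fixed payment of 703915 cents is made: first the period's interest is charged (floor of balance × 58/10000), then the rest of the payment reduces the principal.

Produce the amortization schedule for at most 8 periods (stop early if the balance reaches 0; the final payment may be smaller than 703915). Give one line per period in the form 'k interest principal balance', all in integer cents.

1 26482 677433 3888522
2 22553 681362 3207160
3 18601 685314 2521846
4 14626 689289 1832557
5 10628 693287 1139270
6 6607 697308 441962
7 2563 441962 0

1. interest=⌊4565955·58/10000⌋=26482; principal=703915-26482=677433; balance=4565955-677433=3888522
2. interest=⌊3888522·58/10000⌋=22553; principal=703915-22553=681362; balance=3888522-681362=3207160
3. interest=⌊3207160·58/10000⌋=18601; principal=703915-18601=685314; balance=3207160-685314=2521846
4. interest=⌊2521846·58/10000⌋=14626; principal=703915-14626=689289; balance=2521846-689289=1832557
5. interest=⌊1832557·58/10000⌋=10628; principal=703915-10628=693287; balance=1832557-693287=1139270
6. interest=⌊1139270·58/10000⌋=6607; principal=703915-6607=697308; balance=1139270-697308=441962
7. interest=⌊441962·58/10000⌋=2563; principal=min(703915-2563,441962)=441962; balance=441962-441962=0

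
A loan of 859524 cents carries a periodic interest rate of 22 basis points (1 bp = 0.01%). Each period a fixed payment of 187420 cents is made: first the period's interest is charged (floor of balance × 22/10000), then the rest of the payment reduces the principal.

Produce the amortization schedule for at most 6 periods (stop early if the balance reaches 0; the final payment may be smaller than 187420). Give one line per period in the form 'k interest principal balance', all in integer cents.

1 1890 185530 673994
2 1482 185938 488056
3 1073 186347 301709
4 663 186757 114952
5 252 114952 0

1. interest=⌊859524·22/10000⌋=1890; principal=187420-1890=185530; balance=859524-185530=673994
2. interest=⌊673994·22/10000⌋=1482; principal=187420-1482=185938; balance=673994-185938=488056
3. interest=⌊488056·22/10000⌋=1073; principal=187420-1073=186347; balance=488056-186347=301709
4. interest=⌊301709·22/10000⌋=663; principal=187420-663=186757; balance=301709-186757=114952
5. interest=⌊114952·22/10000⌋=252; principal=min(187420-252,114952)=114952; balance=114952-114952=0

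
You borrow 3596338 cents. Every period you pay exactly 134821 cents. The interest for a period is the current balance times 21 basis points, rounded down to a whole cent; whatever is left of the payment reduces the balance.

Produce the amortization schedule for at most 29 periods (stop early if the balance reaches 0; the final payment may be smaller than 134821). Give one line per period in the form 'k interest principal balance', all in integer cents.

1. interest=⌊3596338·21/10000⌋=7552; principal=134821-7552=127269; balance=3596338-127269=3469069
2. interest=⌊3469069·21/10000⌋=7285; principal=134821-7285=127536; balance=3469069-127536=3341533
3. interest=⌊3341533·21/10000⌋=7017; principal=134821-7017=127804; balance=3341533-127804=3213729
4. interest=⌊3213729·21/10000⌋=6748; principal=134821-6748=128073; balance=3213729-128073=3085656
5. interest=⌊3085656·21/10000⌋=6479; principal=134821-6479=128342; balance=3085656-128342=2957314
6. interest=⌊2957314·21/10000⌋=6210; principal=134821-6210=128611; balance=2957314-128611=2828703
7. interest=⌊2828703·21/10000⌋=5940; principal=134821-5940=128881; balance=2828703-128881=2699822
8. interest=⌊2699822·21/10000⌋=5669; principal=134821-5669=129152; balance=2699822-129152=2570670
9. interest=⌊2570670·21/10000⌋=5398; principal=134821-5398=129423; balance=2570670-129423=2441247
10. interest=⌊2441247·21/10000⌋=5126; principal=134821-5126=129695; balance=2441247-129695=2311552
11. interest=⌊2311552·21/10000⌋=4854; principal=134821-4854=129967; balance=2311552-129967=2181585
12. interest=⌊2181585·21/10000⌋=4581; principal=134821-4581=130240; balance=2181585-130240=2051345
13. interest=⌊2051345·21/10000⌋=4307; principal=134821-4307=130514; balance=2051345-130514=1920831
14. interest=⌊1920831·21/10000⌋=4033; principal=134821-4033=130788; balance=1920831-130788=1790043
15. interest=⌊1790043·21/10000⌋=3759; principal=134821-3759=131062; balance=1790043-131062=1658981
16. interest=⌊1658981·21/10000⌋=3483; principal=134821-3483=131338; balance=1658981-131338=1527643
17. interest=⌊1527643·21/10000⌋=3208; principal=134821-3208=131613; balance=1527643-131613=1396030
18. interest=⌊1396030·21/10000⌋=2931; principal=134821-2931=131890; balance=1396030-131890=1264140
19. interest=⌊1264140·21/10000⌋=2654; principal=134821-2654=132167; balance=1264140-132167=1131973
20. interest=⌊1131973·21/10000⌋=2377; principal=134821-2377=132444; balance=1131973-132444=999529
21. interest=⌊999529·21/10000⌋=2099; principal=134821-2099=132722; balance=999529-132722=866807
22. interest=⌊866807·21/10000⌋=1820; principal=134821-1820=133001; balance=866807-133001=733806
23. interest=⌊733806·21/10000⌋=1540; principal=134821-1540=133281; balance=733806-133281=600525
24. interest=⌊600525·21/10000⌋=1261; principal=134821-1261=133560; balance=600525-133560=466965
25. interest=⌊466965·21/10000⌋=980; principal=134821-980=133841; balance=466965-133841=333124
26. interest=⌊333124·21/10000⌋=699; principal=134821-699=134122; balance=333124-134122=199002
27. interest=⌊199002·21/10000⌋=417; principal=134821-417=134404; balance=199002-134404=64598
28. interest=⌊64598·21/10000⌋=135; principal=min(134821-135,64598)=64598; balance=64598-64598=0

1 7552 127269 3469069
2 7285 127536 3341533
3 7017 127804 3213729
4 6748 128073 3085656
5 6479 128342 2957314
6 6210 128611 2828703
7 5940 128881 2699822
8 5669 129152 2570670
9 5398 129423 2441247
10 5126 129695 2311552
11 4854 129967 2181585
12 4581 130240 2051345
13 4307 130514 1920831
14 4033 130788 1790043
15 3759 131062 1658981
16 3483 131338 1527643
17 3208 131613 1396030
18 2931 131890 1264140
19 2654 132167 1131973
20 2377 132444 999529
21 2099 132722 866807
22 1820 133001 733806
23 1540 133281 600525
24 1261 133560 466965
25 980 133841 333124
26 699 134122 199002
27 417 134404 64598
28 135 64598 0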